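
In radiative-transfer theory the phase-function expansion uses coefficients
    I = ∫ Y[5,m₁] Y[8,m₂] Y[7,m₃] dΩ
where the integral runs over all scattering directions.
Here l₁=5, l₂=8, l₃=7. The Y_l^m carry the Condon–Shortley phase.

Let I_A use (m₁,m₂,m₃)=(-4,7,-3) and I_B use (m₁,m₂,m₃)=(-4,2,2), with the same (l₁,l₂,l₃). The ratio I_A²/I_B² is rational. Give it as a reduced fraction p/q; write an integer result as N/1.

41327/16128

Same 5,8,7: normalisation and zero-m 3j drop out of the ratio.
A: Δ: 6! 4! 10! / 21! → 1/814773960; sum: t=5:−1/10450944000 t=6:+1/1567641600 = 17/31352832000; 3j²(5 8 7; -4 7 -3) = Δ·Π!·Σ² = 17/1140  (sign +1)
B: Δ: 6! 4! 10! / 21! → 1/814773960; sum: t=5:−1/41472000 t=6:+1/74649600 = -1/93312000; 3j²(5 8 7; -4 2 2) = Δ·Π!·Σ² = 1344/230945  (sign +1)
I_A²/I_B² = (17/1140)/(1344/230945) = 41327/16128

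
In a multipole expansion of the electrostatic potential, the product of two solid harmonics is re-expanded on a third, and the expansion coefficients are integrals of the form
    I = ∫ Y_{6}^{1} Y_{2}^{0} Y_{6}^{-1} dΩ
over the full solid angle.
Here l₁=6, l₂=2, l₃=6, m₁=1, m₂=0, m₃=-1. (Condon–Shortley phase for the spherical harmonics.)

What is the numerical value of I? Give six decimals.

-0.149094

Checks pass: Σm=0; 14 even; l₃=6∈[4,8].
(2·6+1)(2·2+1)(2·6+1) = 845
Δ: 2! 10! 2! / 15! → 1/90090
sum: t=0:+1/69120 t=1:−1/14400 t=2:+1/69120 = -7/172800
3j²(6 2 6; 0 0 0) = Δ·Π!·Σ² = 14/715  (sign -1)
sum: t=0:+1/57600 t=1:−1/17280 t=2:+1/120960 = -13/403200
3j²(6 2 6; 1 0 -1) = Δ·Π!·Σ² = 13/770  (sign +1)
combine: 4πI² = 845·14/715·13/770 = 169/605
take √, sign -1: I = -0.14909419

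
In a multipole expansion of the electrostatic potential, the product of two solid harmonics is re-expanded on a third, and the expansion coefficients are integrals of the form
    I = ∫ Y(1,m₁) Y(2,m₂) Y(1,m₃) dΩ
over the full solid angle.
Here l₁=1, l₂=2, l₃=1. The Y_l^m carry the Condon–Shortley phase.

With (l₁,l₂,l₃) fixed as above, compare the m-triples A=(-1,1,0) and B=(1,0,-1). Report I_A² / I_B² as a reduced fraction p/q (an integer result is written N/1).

Shared (l₁,l₂,l₃)=(1,2,1): N and (l;000)² cancel in I_A²/I_B².
A: Δ = 2!·0!·2!/5! = 1/30; Racah Σ t=2..2: t=2:+1/2 = 1/2; ⇒ 3j(1 2 1; -1 1 0)² = 1/10, sgn -1
B: Δ = 2!·0!·2!/5! = 1/30; Racah Σ t=0..0: t=0:+1/4 = 1/4; ⇒ 3j(1 2 1; 1 0 -1)² = 1/30, sgn +1
I_A²/I_B² = (1/10)/(1/30) = 3/1

3/1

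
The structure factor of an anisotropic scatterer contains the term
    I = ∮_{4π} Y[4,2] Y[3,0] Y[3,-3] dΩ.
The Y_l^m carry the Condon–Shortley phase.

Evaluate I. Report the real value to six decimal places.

0.000000

2 + 0 − 3 = -1 ≠ 0: azimuthal integral kills it; I = 0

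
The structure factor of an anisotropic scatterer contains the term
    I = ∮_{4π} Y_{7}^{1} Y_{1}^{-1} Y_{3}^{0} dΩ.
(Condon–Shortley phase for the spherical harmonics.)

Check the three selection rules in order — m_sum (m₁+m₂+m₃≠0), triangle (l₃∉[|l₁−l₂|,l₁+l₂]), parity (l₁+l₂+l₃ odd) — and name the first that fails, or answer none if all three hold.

Σmᵢ = 0  ✓
l₃∈[|l₁−l₂|,l₁+l₂]=[6,8], have l₃=3  ✗
Σlᵢ = 11 ⇒ odd

triangle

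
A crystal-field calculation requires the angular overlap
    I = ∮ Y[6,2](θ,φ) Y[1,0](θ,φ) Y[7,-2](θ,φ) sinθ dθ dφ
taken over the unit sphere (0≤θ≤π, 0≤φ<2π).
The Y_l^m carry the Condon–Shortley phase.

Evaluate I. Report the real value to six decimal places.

Checks pass: Σm=0; 14 even; l₃=7∈[5,7].
(2·6+1)(2·1+1)(2·7+1) = 585
Δ: 0! 12! 2! / 15! → 1/1365
sum: t=0:+1/518400 = 1/518400
3j²(6 1 7; 0 0 0) = Δ·Π!·Σ² = 7/195  (sign -1)
sum: t=0:+1/967680 = 1/967680
3j²(6 1 7; 2 0 -2) = Δ·Π!·Σ² = 3/91  (sign -1)
combine: 4πI² = 585·7/195·3/91 = 9/13
take √, sign +1: I = 0.23471705

0.234717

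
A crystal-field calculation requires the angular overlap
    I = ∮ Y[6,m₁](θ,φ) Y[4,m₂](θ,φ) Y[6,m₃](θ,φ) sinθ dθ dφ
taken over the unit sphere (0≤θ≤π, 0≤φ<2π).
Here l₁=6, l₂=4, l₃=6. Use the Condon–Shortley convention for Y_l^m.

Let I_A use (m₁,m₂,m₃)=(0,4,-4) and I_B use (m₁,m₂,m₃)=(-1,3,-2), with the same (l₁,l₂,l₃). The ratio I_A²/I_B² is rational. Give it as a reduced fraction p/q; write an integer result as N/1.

Same 6,4,6: normalisation and zero-m 3j drop out of the ratio.
A: Δ: 4! 8! 4! / 17! → 1/15315300; sum: t=4:+1/829440 = 1/829440; 3j²(6 4 6; 0 4 -4) = Δ·Π!·Σ² = 35/2431  (sign +1)
B: Δ: 4! 8! 4! / 17! → 1/15315300; sum: t=3:−1/82944 t=4:+1/103680 = -1/414720; 3j²(6 4 6; -1 3 -2) = Δ·Π!·Σ² = 49/43758  (sign -1)
I_A²/I_B² = (35/2431)/(49/43758) = 90/7

90/7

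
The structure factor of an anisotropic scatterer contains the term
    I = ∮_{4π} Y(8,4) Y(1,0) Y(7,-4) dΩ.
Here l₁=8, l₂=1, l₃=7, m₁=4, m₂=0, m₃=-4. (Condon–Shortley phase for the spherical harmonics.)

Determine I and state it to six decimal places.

0.211986

Rules hold: Σm=0, L=16 even, 7≤7≤9.
N = 17·3·15 = 765
Δ = 2!·14!·0!/17! = 1/2040
Racah Σ t=1..1: t=1:−1/25401600 = -1/25401600
⇒ 3j(8 1 7; 0 0 0)² = 8/255, sgn +1
Racah Σ t=1..1: t=1:−1/239500800 = -1/239500800
⇒ 3j(8 1 7; 4 0 -4)² = 2/85, sgn +1
4πI² = N·(3j₀)²·(3jₘ)² = 48/85
I = +1·√(0.564706/4π) = 0.21198553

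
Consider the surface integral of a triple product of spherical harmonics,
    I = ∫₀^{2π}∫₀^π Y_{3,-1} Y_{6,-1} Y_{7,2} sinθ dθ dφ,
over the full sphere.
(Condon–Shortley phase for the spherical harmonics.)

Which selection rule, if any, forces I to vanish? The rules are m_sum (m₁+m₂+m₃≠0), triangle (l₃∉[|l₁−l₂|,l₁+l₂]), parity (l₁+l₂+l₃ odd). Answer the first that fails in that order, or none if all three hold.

m₁+m₂+m₃ = -1 − 1 + 2 = 0  ✓
triangle: |3−6|=3 ≤ l₃=7 ≤ 3+6=9  ✓
parity: l₁+l₂+l₃ = 16 is even  ✓

none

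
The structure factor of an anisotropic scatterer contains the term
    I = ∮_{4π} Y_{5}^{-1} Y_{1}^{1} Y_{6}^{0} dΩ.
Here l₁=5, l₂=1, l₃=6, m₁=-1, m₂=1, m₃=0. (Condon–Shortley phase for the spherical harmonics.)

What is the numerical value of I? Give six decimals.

0.158246

Checks pass: Σm=0; 12 even; l₃=6∈[4,6].
(2·5+1)(2·1+1)(2·6+1) = 429
Δ: 0! 10! 2! / 13! → 1/858
sum: t=0:+1/14400 = 1/14400
3j²(5 1 6; 0 0 0) = Δ·Π!·Σ² = 6/143  (sign +1)
sum: t=0:+1/34560 = 1/34560
3j²(5 1 6; -1 1 0) = Δ·Π!·Σ² = 5/286  (sign +1)
combine: 4πI² = 429·6/143·5/286 = 45/143
take √, sign +1: I = 0.15824621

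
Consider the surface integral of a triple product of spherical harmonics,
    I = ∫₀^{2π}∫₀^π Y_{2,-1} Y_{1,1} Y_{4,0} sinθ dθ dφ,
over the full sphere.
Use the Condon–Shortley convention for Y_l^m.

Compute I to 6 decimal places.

|2−1|≤4≤2+1 violated ⇒ I = 0

0.000000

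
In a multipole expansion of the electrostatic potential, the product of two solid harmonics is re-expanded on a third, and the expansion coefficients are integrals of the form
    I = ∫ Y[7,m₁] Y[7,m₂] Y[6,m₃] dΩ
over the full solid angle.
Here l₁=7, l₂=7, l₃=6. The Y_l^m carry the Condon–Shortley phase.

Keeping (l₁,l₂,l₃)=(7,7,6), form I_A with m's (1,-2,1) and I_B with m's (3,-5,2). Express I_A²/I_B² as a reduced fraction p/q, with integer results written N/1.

125/132

Shared (l₁,l₂,l₃)=(7,7,6): N and (l;000)² cancel in I_A²/I_B².
A: Δ = 8!·6!·6!/21! = 1/2444321880; Racah Σ t=0..5: t=0:+1/3483648000 t=1:−1/29030400 t=2:+1/2488320 t=3:−1/1244160 t=4:+1/3317760 t=5:−1/62208000 = -1/6635520; ⇒ 3j(7 7 6; 1 -2 1)² = 2625/369512, sgn +1
B: Δ = 8!·6!·6!/21! = 1/2444321880; Racah Σ t=0..2: t=0:+1/92897280 t=1:−1/21772800 t=2:+1/49766400 = -1/66355200; ⇒ 3j(7 7 6; 3 -5 2)² = 63/8398, sgn -1
I_A²/I_B² = (2625/369512)/(63/8398) = 125/132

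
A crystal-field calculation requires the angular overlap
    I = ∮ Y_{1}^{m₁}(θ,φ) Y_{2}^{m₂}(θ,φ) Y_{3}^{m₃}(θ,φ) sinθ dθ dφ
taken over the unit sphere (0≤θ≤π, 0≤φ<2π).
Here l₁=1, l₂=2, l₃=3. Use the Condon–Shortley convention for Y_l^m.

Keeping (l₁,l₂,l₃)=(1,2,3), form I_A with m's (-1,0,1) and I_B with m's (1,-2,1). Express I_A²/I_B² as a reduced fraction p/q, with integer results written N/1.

6/1

l's match ⇒ only the (l;m) 3-j factors differ between A and B.
A: triangle coeff Δ(1,2,3) = 1/105; Σ_t [0,0]: t=0:+1/8 = 1/8; (3j)²=2/35 [(1 2 3; -1 0 1)], sign=+1
B: triangle coeff Δ(1,2,3) = 1/105; Σ_t [0,0]: t=0:+1/48 = 1/48; (3j)²=1/105 [(1 2 3; 1 -2 1)], sign=+1
I_A²/I_B² = (2/35)/(1/105) = 6/1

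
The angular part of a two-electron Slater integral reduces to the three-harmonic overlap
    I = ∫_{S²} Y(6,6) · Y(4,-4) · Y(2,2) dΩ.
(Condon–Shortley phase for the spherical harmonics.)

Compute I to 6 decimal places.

Σmᵢ = 4 ≠ 0, so the φ-integral vanishes; I = 0

0.000000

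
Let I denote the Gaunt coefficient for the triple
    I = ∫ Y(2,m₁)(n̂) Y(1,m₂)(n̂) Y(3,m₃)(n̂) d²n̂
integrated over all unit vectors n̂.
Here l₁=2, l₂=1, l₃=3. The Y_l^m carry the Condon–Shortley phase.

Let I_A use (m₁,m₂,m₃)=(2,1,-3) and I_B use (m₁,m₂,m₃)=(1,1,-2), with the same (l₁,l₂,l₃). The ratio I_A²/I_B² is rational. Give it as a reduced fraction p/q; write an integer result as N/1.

Shared (l₁,l₂,l₃)=(2,1,3): N and (l;000)² cancel in I_A²/I_B².
A: Δ = 0!·4!·2!/7! = 1/105; Racah Σ t=0..0: t=0:+1/48 = 1/48; ⇒ 3j(2 1 3; 2 1 -3)² = 1/7, sgn +1
B: Δ = 0!·4!·2!/7! = 1/105; Racah Σ t=0..0: t=0:+1/12 = 1/12; ⇒ 3j(2 1 3; 1 1 -2)² = 2/21, sgn -1
I_A²/I_B² = (1/7)/(2/21) = 3/2

3/2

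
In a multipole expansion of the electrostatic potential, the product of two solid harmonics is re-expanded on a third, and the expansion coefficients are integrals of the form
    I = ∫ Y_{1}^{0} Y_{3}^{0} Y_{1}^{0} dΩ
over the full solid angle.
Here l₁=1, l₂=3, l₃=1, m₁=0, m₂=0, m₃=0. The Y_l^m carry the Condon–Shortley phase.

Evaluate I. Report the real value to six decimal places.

triangle: need 2≤l₃≤4, have 1; I=0

0.000000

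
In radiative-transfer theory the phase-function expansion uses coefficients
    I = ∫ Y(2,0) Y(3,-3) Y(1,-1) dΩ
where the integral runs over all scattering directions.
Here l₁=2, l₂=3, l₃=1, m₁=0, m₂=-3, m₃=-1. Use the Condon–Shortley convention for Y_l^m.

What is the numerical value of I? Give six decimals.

0.000000

0 − 3 − 1 = -4 ≠ 0: azimuthal integral kills it; I = 0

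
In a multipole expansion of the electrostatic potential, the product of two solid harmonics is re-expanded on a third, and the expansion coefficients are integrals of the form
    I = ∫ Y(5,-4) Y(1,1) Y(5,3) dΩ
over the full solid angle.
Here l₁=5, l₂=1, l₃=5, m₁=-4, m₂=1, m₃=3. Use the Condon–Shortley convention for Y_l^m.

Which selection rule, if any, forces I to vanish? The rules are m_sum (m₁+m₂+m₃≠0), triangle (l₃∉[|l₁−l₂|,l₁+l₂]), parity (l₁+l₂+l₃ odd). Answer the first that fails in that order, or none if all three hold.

parity

m₁+m₂+m₃ = -4 + 1 + 3 = 0  ✓
triangle: |5−1|=4 ≤ l₃=5 ≤ 5+1=6  ✓
parity: l₁+l₂+l₃ = 11 is odd  ✗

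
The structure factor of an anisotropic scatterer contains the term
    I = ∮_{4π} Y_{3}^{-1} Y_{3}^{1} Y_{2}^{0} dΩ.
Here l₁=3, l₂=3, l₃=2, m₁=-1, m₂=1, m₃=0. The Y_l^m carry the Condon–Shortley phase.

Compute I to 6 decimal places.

-0.126157

Rules hold: Σm=0, L=8 even, 0≤2≤6.
N = 7·7·5 = 245
Δ = 4!·2!·2!/9! = 1/3780
Racah Σ t=1..3: t=1:−1/24 t=2:+1/4 t=3:−1/24 = 1/6
⇒ 3j(3 3 2; 0 0 0)² = 4/105, sgn +1
Racah Σ t=2..4: t=2:+1/16 t=3:−1/6 t=4:+1/96 = -3/32
⇒ 3j(3 3 2; -1 1 0)² = 3/140, sgn -1
4πI² = N·(3j₀)²·(3jₘ)² = 1/5
I = -1·√(0.2/4π) = -0.12615663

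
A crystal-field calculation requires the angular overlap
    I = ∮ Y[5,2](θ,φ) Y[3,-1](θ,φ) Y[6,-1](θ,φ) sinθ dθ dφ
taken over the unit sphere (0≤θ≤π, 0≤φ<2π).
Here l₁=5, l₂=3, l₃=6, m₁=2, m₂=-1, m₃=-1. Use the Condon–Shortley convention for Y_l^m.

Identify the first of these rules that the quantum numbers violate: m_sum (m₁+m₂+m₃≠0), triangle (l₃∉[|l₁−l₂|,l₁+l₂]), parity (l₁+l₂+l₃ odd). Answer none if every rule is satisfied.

none

Σmᵢ = 0  ✓
l₃∈[|l₁−l₂|,l₁+l₂]=[2,8], have l₃=6  ✓
Σlᵢ = 14 ⇒ even  ✓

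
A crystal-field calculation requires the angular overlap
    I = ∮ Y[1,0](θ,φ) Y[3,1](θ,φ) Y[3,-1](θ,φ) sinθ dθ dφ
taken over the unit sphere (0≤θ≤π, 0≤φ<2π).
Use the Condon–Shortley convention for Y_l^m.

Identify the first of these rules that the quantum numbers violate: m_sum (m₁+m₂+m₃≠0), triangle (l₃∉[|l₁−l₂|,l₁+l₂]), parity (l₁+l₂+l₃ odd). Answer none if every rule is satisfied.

parity

azimuthal sum: 0 + 1 − 1 = 0  ✓
2 ≤ 3 ≤ 4 (triangle on l)  ✓
L = 1 + 3 + 3 = 7 (odd)  ✗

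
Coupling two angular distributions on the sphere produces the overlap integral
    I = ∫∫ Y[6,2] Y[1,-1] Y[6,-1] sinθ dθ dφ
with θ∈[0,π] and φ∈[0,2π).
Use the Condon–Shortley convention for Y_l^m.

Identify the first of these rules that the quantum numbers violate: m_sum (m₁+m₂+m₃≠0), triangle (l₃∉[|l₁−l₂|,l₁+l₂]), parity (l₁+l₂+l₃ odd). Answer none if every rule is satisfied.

parity

Σmᵢ = 0  ✓
l₃∈[|l₁−l₂|,l₁+l₂]=[5,7], have l₃=6  ✓
Σlᵢ = 13 ⇒ odd  ✗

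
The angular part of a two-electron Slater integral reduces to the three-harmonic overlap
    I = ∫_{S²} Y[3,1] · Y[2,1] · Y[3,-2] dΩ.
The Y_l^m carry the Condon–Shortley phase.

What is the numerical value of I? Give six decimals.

Rules hold: Σm=0, L=8 even, 1≤3≤5.
N = 7·5·7 = 245
Δ = 2!·4!·2!/9! = 1/3780
Racah Σ t=0..2: t=0:+1/24 t=1:−1/4 t=2:+1/24 = -1/6
⇒ 3j(3 2 3; 0 0 0)² = 4/105, sgn +1
Racah Σ t=1..2: t=1:−1/12 t=2:+1/48 = -1/16
⇒ 3j(3 2 3; 1 1 -2)² = 1/28, sgn +1
4πI² = N·(3j₀)²·(3jₘ)² = 1/3
I = +1·√(0.333333/4π) = 0.16286750

0.162868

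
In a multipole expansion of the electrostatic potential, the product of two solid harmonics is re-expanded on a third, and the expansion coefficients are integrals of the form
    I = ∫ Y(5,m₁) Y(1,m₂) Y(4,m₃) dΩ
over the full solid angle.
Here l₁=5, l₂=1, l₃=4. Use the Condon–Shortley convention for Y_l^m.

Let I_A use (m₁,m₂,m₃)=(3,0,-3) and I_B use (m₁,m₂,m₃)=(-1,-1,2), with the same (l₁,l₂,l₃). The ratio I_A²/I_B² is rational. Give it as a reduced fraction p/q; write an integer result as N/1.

8/3

Same 5,1,4: normalisation and zero-m 3j drop out of the ratio.
A: Δ: 2! 8! 0! / 11! → 1/495; sum: t=1:−1/5040 = -1/5040; 3j²(5 1 4; 3 0 -3) = Δ·Π!·Σ² = 16/495  (sign +1)
B: Δ: 2! 8! 0! / 11! → 1/495; sum: t=0:+1/2880 = 1/2880; 3j²(5 1 4; -1 -1 2) = Δ·Π!·Σ² = 2/165  (sign +1)
I_A²/I_B² = (16/495)/(2/165) = 8/3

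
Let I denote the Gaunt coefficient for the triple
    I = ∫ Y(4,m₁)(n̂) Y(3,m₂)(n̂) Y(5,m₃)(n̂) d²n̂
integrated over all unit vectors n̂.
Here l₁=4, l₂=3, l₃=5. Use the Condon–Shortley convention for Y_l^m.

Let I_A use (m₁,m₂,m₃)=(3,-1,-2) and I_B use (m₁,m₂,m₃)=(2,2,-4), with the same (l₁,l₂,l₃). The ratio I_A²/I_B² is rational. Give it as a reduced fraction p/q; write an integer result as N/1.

343/240

l's match ⇒ only the (l;m) 3-j factors differ between A and B.
A: triangle coeff Δ(4,3,5) = 1/180180; Σ_t [0,1]: t=0:+1/960 t=1:−1/4320 = 7/8640; (3j)²=343/12870 [(4 3 5; 3 -1 -2)], sign=-1
B: triangle coeff Δ(4,3,5) = 1/180180; Σ_t [1,2]: t=1:−1/2880 t=2:+1/8640 = -1/4320; (3j)²=8/429 [(4 3 5; 2 2 -4)], sign=+1
I_A²/I_B² = (343/12870)/(8/429) = 343/240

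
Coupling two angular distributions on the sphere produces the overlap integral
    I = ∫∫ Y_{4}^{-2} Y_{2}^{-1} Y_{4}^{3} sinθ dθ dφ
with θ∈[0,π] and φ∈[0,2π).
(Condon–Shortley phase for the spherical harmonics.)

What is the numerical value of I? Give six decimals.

-0.187702

Checks pass: Σm=0; 10 even; l₃=4∈[2,6].
(2·4+1)(2·2+1)(2·4+1) = 405
Δ: 2! 6! 2! / 11! → 1/13860
sum: t=0:+1/192 t=1:−1/36 t=2:+1/192 = -5/288
3j²(4 2 4; 0 0 0) = Δ·Π!·Σ² = 20/693  (sign -1)
sum: t=0:+1/1440 t=1:−1/240 = -1/288
3j²(4 2 4; -2 -1 3) = Δ·Π!·Σ² = 5/132  (sign +1)
combine: 4πI² = 405·20/693·5/132 = 375/847
take √, sign -1: I = -0.18770204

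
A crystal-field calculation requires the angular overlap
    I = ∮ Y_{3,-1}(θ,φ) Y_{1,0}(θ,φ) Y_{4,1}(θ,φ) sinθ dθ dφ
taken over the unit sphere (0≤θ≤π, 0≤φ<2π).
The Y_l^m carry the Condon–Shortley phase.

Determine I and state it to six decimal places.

-0.238414

m-sum 0 ✓  L=8 even ✓  2≤4≤4 ✓
Π(2lᵢ+1) = 7×3×9 = 189
triangle coeff Δ(3,1,4) = 1/252
Σ_t [0,0]: t=0:+1/36 = 1/36
(3j)²=4/63 [(3 1 4; 0 0 0)], sign=+1
Σ_t [0,0]: t=0:+1/48 = 1/48
(3j)²=5/84 [(3 1 4; -1 0 1)], sign=-1
⇒ 4πI² = 5/7
I = (-1)√(5/7/(4π)) = -0.23841361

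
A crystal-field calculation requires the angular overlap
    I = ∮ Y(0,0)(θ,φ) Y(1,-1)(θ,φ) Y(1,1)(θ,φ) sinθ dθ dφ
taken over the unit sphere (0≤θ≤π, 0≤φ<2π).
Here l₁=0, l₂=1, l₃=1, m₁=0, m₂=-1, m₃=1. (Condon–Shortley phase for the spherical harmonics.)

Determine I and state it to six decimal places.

-0.282095

Rules hold: Σm=0, L=2 even, 1≤1≤1.
N = 1·3·3 = 9
Δ = 0!·0!·2!/3! = 1/3
Racah Σ t=0..0: t=0:+1/1 = 1/1
⇒ 3j(0 1 1; 0 0 0)² = 1/3, sgn -1
Racah Σ t=0..0: t=0:+1/2 = 1/2
⇒ 3j(0 1 1; 0 -1 1)² = 1/3, sgn +1
4πI² = N·(3j₀)²·(3jₘ)² = 1/1
I = -1·√(1/4π) = -0.28209479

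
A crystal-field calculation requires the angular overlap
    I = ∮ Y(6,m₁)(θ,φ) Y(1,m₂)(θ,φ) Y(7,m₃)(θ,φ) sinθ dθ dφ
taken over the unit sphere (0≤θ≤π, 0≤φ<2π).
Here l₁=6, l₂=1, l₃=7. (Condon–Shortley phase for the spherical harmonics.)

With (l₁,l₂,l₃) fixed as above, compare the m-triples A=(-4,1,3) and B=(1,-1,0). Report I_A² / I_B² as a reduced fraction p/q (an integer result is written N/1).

2/7

Shared (l₁,l₂,l₃)=(6,1,7): N and (l;000)² cancel in I_A²/I_B².
A: Δ = 0!·12!·2!/15! = 1/1365; Racah Σ t=0..0: t=0:+1/14515200 = 1/14515200; ⇒ 3j(6 1 7; -4 1 3)² = 2/455, sgn +1
B: Δ = 0!·12!·2!/15! = 1/1365; Racah Σ t=0..0: t=0:+1/1209600 = 1/1209600; ⇒ 3j(6 1 7; 1 -1 0)² = 1/65, sgn -1
I_A²/I_B² = (2/455)/(1/65) = 2/7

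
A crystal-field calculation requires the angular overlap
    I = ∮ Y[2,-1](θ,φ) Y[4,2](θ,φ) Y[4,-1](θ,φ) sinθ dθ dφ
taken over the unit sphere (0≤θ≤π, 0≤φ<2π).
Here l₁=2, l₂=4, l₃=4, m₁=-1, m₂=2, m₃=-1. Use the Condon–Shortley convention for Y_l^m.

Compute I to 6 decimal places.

Rules hold: Σm=0, L=10 even, 2≤4≤6.
N = 5·9·9 = 405
Δ = 2!·2!·6!/11! = 1/13860
Racah Σ t=0..2: t=0:+1/192 t=1:−1/36 t=2:+1/192 = -5/288
⇒ 3j(2 4 4; 0 0 0)² = 20/693, sgn -1
Racah Σ t=1..2: t=1:−1/240 t=2:+1/96 = 1/160
⇒ 3j(2 4 4; -1 2 -1)² = 27/1540, sgn -1
4πI² = N·(3j₀)²·(3jₘ)² = 1215/5929
I = +1·√(0.204925/4π) = 0.12770047

0.127700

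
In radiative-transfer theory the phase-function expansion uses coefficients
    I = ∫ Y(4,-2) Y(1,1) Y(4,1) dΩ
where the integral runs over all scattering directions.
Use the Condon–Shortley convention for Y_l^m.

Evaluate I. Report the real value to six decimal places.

0.000000

Σlᵢ=9 odd — θ-integrand is odd under cosθ→−cosθ; I=0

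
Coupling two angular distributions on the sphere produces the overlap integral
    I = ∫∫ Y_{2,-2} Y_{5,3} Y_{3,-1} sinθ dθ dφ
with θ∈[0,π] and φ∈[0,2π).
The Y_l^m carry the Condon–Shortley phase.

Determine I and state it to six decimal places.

m-sum 0 ✓  L=10 even ✓  3≤3≤7 ✓
Π(2lᵢ+1) = 5×11×7 = 385
triangle coeff Δ(2,5,3) = 1/2310
Σ_t [2,2]: t=2:+1/144 = 1/144
(3j)²=10/231 [(2 5 3; 0 0 0)], sign=-1
Σ_t [4,4]: t=4:+1/1152 = 1/1152
(3j)²=1/33 [(2 5 3; -2 3 -1)], sign=+1
⇒ 4πI² = 50/99
I = (-1)√(50/99/(4π)) = -0.20047604

-0.200476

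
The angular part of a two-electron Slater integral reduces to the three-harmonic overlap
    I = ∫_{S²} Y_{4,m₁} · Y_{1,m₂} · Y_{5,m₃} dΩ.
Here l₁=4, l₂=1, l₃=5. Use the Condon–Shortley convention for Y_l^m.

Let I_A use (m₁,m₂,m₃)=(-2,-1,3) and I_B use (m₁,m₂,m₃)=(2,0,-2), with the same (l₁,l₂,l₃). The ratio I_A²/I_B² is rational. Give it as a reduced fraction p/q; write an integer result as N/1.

4/3

Shared (l₁,l₂,l₃)=(4,1,5): N and (l;000)² cancel in I_A²/I_B².
A: Δ = 0!·8!·2!/11! = 1/495; Racah Σ t=0..0: t=0:+1/2880 = 1/2880; ⇒ 3j(4 1 5; -2 -1 3)² = 28/495, sgn +1
B: Δ = 0!·8!·2!/11! = 1/495; Racah Σ t=0..0: t=0:+1/1440 = 1/1440; ⇒ 3j(4 1 5; 2 0 -2)² = 7/165, sgn -1
I_A²/I_B² = (28/495)/(7/165) = 4/3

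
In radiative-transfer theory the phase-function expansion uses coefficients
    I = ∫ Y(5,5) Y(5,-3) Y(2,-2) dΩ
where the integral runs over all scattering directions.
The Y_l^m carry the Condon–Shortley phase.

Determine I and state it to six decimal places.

m-sum 0 ✓  L=12 even ✓  0≤2≤10 ✓
Π(2lᵢ+1) = 11×11×5 = 605
triangle coeff Δ(5,5,2) = 1/38610
Σ_t [3,5]: t=3:−1/2880 t=4:+1/576 t=5:−1/2880 = 1/960
(3j)²=10/429 [(5 5 2; 0 0 0)], sign=+1
Σ_t [0,0]: t=0:+1/161280 = 1/161280
(3j)²=1/143 [(5 5 2; 5 -3 -2)], sign=+1
⇒ 4πI² = 50/507
I = (+1)√(50/507/(4π)) = 0.08858824

0.088588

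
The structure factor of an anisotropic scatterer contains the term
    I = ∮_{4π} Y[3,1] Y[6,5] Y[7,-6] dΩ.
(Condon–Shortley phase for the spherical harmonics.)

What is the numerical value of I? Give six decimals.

Checks pass: Σm=0; 16 even; l₃=7∈[3,9].
(2·3+1)(2·6+1)(2·7+1) = 1365
Δ: 2! 4! 10! / 17! → 1/2042040
sum: t=0:+1/207360 t=1:−1/57600 t=2:+1/207360 = -1/129600
3j²(3 6 7; 0 0 0) = Δ·Π!·Σ² = 168/12155  (sign +1)
sum: t=1:−1/21772800 t=2:+1/17418240 = 1/87091200
3j²(3 6 7; 1 5 -6) = Δ·Π!·Σ² = 11/14280  (sign -1)
combine: 4πI² = 1365·168/12155·11/14280 = 21/1445
take √, sign -1: I = -0.03400719

-0.034007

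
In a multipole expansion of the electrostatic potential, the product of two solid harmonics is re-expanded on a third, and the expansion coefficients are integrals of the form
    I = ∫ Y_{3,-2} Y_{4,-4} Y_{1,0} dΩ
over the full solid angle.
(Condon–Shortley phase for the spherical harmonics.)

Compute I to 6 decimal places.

0.000000

Σmᵢ = -6 ≠ 0, so the φ-integral vanishes; I = 0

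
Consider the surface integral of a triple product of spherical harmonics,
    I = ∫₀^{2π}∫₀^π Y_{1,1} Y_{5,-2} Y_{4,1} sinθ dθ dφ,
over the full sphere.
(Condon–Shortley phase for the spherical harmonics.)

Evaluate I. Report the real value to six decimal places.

Rules hold: Σm=0, L=10 even, 4≤4≤6.
N = 3·11·9 = 297
Δ = 2!·0!·8!/11! = 1/495
Racah Σ t=1..1: t=1:−1/576 = -1/576
⇒ 3j(1 5 4; 0 0 0)² = 5/99, sgn -1
Racah Σ t=0..0: t=0:+1/1440 = 1/1440
⇒ 3j(1 5 4; 1 -2 1)² = 7/165, sgn -1
4πI² = N·(3j₀)²·(3jₘ)² = 7/11
I = +1·√(0.636364/4π) = 0.22503380

0.225034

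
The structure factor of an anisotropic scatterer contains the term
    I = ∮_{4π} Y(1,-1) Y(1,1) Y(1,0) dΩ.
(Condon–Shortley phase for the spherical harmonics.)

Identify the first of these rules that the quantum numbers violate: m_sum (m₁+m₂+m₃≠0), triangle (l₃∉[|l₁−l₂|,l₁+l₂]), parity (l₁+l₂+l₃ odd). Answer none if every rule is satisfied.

parity

azimuthal sum: -1 + 1 + 0 = 0  ✓
0 ≤ 1 ≤ 2 (triangle on l)  ✓
L = 1 + 1 + 1 = 3 (odd)  ✗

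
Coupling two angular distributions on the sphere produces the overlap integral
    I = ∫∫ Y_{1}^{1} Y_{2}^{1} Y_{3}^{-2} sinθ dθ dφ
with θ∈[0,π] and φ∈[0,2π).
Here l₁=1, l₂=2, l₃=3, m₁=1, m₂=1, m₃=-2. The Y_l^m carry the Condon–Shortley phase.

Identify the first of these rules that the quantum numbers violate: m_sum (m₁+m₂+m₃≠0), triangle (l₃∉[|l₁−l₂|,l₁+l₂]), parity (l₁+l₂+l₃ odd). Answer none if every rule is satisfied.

none

m₁+m₂+m₃ = 1 + 1 − 2 = 0  ✓
triangle: |1−2|=1 ≤ l₃=3 ≤ 1+2=3  ✓
parity: l₁+l₂+l₃ = 6 is even  ✓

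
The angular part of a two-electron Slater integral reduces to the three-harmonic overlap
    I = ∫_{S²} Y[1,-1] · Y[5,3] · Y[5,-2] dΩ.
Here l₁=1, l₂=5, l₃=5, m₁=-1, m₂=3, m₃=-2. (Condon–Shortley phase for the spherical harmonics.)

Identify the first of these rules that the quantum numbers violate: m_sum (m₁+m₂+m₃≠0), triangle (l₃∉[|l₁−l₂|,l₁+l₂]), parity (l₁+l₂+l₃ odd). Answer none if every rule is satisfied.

azimuthal sum: -1 + 3 − 2 = 0  ✓
4 ≤ 5 ≤ 6 (triangle on l)  ✓
L = 1 + 5 + 5 = 11 (odd)  ✗

parity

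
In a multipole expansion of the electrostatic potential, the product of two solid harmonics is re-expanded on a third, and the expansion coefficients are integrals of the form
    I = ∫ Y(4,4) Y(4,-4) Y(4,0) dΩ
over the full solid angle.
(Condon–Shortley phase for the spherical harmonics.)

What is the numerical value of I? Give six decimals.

0.106525

Rules hold: Σm=0, L=12 even, 0≤4≤8.
N = 9·9·9 = 729
Δ = 4!·4!·4!/13! = 1/450450
Racah Σ t=0..4: t=0:+1/13824 t=1:−1/216 t=2:+1/64 t=3:−1/216 t=4:+1/13824 = 5/768
⇒ 3j(4 4 4; 0 0 0)² = 18/1001, sgn +1
Racah Σ t=0..0: t=0:+1/13824 = 1/13824
⇒ 3j(4 4 4; 4 -4 0)² = 14/1287, sgn +1
4πI² = N·(3j₀)²·(3jₘ)² = 2916/20449
I = +1·√(0.142599/4π) = 0.10652531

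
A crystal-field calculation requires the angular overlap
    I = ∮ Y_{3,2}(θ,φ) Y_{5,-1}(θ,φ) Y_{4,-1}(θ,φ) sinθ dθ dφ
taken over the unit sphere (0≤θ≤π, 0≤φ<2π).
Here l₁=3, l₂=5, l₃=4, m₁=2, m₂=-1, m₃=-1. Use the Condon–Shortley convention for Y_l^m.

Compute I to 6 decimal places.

Checks pass: Σm=0; 12 even; l₃=4∈[2,8].
(2·3+1)(2·5+1)(2·4+1) = 693
Δ: 4! 2! 6! / 13! → 1/180180
sum: t=1:−1/576 t=2:+1/144 t=3:−1/576 = 1/288
3j²(3 5 4; 0 0 0) = Δ·Π!·Σ² = 20/1001  (sign +1)
sum: t=0:+1/1152 t=1:−1/432 = -5/3456
3j²(3 5 4; 2 -1 -1) = Δ·Π!·Σ² = 625/36036  (sign +1)
combine: 4πI² = 693·20/1001·625/36036 = 3125/13013
take √, sign +1: I = 0.13823925

0.138239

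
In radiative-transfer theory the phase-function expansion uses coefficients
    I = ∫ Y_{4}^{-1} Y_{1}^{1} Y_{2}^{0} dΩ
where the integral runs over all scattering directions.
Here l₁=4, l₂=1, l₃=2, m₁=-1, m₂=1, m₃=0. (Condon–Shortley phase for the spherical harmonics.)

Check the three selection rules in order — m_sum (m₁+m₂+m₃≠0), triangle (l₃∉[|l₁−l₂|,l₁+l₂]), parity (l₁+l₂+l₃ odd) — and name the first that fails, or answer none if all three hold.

triangle

Σmᵢ = 0  ✓
l₃∈[|l₁−l₂|,l₁+l₂]=[3,5], have l₃=2  ✗
Σlᵢ = 7 ⇒ odd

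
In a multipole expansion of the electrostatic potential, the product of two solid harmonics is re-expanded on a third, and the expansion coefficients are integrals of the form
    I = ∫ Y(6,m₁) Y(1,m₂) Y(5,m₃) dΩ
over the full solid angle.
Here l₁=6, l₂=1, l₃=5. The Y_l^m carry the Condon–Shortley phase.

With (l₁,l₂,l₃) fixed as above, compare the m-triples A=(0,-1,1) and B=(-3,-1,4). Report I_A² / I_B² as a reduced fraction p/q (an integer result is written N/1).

Shared (l₁,l₂,l₃)=(6,1,5): N and (l;000)² cancel in I_A²/I_B².
A: Δ = 2!·10!·0!/13! = 1/858; Racah Σ t=0..0: t=0:+1/34560 = 1/34560; ⇒ 3j(6 1 5; 0 -1 1)² = 5/286, sgn +1
B: Δ = 2!·10!·0!/13! = 1/858; Racah Σ t=0..0: t=0:+1/725760 = 1/725760; ⇒ 3j(6 1 5; -3 -1 4)² = 1/286, sgn -1
I_A²/I_B² = (5/286)/(1/286) = 5/1

5/1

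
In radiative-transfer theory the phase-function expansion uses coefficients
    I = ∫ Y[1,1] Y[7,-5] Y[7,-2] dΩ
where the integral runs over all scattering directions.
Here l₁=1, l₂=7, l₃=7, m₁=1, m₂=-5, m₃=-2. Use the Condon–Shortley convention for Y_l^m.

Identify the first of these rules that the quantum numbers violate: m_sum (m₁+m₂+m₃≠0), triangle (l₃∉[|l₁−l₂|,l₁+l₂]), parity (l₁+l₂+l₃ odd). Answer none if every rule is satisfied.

m₁+m₂+m₃ = 1 − 5 − 2 = -6  ✗
triangle: |1−7|=6 ≤ l₃=7 ≤ 1+7=8
parity: l₁+l₂+l₃ = 15 is odd

m_sum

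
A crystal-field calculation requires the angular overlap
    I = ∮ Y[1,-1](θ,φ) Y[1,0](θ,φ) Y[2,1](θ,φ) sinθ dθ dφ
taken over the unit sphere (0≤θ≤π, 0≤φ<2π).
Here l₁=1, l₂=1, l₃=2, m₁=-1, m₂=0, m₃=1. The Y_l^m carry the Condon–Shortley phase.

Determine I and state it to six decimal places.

m-sum 0 ✓  L=4 even ✓  0≤2≤2 ✓
Π(2lᵢ+1) = 3×3×5 = 45
triangle coeff Δ(1,1,2) = 1/30
Σ_t [0,0]: t=0:+1/1 = 1/1
(3j)²=2/15 [(1 1 2; 0 0 0)], sign=+1
Σ_t [0,0]: t=0:+1/2 = 1/2
(3j)²=1/10 [(1 1 2; -1 0 1)], sign=-1
⇒ 4πI² = 3/5
I = (-1)√(3/5/(4π)) = -0.21850969

-0.218510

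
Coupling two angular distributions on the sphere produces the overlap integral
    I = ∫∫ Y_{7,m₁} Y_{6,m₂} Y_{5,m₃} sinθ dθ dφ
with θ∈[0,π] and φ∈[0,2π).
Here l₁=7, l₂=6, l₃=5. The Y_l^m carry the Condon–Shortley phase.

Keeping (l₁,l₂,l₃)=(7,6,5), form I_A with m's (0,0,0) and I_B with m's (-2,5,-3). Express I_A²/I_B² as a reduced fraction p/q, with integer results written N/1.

105/176

l's match ⇒ only the (l;m) 3-j factors differ between A and B.
A: triangle coeff Δ(7,6,5) = 1/174594420; Σ_t [2,6]: t=2:+1/4147200 t=3:−1/207360 t=4:+1/82944 t=5:−1/207360 t=6:+1/4147200 = 1/345600; (3j)²=420/46189 [(7 6 5; 0 0 0)], sign=-1
B: triangle coeff Δ(7,6,5) = 1/174594420; Σ_t [7,8]: t=7:−1/5806080 t=8:+1/29030400 = -1/7257600; (3j)²=64/4199 [(7 6 5; -2 5 -3)], sign=-1
I_A²/I_B² = (420/46189)/(64/4199) = 105/176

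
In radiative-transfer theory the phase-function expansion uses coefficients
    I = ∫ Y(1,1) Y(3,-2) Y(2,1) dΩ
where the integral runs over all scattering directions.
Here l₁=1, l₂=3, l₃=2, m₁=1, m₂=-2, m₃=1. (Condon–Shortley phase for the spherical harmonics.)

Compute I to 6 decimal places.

0.261169

Checks pass: Σm=0; 6 even; l₃=2∈[2,4].
(2·1+1)(2·3+1)(2·2+1) = 105
Δ: 2! 0! 4! / 7! → 1/105
sum: t=1:−1/4 = -1/4
3j²(1 3 2; 0 0 0) = Δ·Π!·Σ² = 3/35  (sign -1)
sum: t=0:+1/12 = 1/12
3j²(1 3 2; 1 -2 1) = Δ·Π!·Σ² = 2/21  (sign -1)
combine: 4πI² = 105·3/35·2/21 = 6/7
take √, sign +1: I = 0.26116903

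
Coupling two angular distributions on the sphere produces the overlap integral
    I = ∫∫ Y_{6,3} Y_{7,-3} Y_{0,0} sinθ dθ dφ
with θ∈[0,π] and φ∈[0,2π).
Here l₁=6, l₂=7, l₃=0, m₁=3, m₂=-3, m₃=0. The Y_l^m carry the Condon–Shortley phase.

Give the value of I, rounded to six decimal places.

l₃=0 ∉ [1,13] — triangle fails ⇒ I = 0

0.000000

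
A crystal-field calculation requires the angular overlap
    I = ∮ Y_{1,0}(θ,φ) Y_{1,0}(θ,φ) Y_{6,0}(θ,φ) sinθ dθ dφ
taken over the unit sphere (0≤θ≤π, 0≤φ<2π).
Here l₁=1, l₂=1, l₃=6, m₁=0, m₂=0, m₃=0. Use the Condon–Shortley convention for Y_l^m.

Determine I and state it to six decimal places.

triangle: need 0≤l₃≤2, have 6; I=0

0.000000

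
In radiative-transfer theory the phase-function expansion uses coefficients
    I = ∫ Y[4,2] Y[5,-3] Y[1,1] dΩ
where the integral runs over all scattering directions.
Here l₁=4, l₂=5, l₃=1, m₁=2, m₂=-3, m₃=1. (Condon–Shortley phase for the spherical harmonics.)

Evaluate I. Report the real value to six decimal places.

-0.259847

Rules hold: Σm=0, L=10 even, 1≤1≤9.
N = 9·11·3 = 297
Δ = 8!·0!·2!/11! = 1/495
Racah Σ t=4..4: t=4:+1/576 = 1/576
⇒ 3j(4 5 1; 0 0 0)² = 5/99, sgn -1
Racah Σ t=2..2: t=2:+1/2880 = 1/2880
⇒ 3j(4 5 1; 2 -3 1)² = 28/495, sgn +1
4πI² = N·(3j₀)²·(3jₘ)² = 28/33
I = -1·√(0.848485/4π) = -0.25984664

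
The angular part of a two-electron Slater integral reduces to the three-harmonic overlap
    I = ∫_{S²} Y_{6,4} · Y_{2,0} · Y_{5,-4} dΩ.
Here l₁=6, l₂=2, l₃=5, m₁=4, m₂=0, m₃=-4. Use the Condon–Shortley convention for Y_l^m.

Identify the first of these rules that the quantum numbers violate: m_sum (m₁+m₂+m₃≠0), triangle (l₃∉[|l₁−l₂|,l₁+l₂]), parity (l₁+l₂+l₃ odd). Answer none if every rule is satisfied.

parity

azimuthal sum: 4 + 0 − 4 = 0  ✓
4 ≤ 5 ≤ 8 (triangle on l)  ✓
L = 6 + 2 + 5 = 13 (odd)  ✗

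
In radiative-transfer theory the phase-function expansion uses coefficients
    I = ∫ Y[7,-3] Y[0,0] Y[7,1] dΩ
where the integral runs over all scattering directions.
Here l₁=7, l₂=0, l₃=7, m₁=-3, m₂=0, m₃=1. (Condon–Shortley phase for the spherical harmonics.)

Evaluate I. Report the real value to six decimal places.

0.000000

Σmᵢ = -2 ≠ 0, so the φ-integral vanishes; I = 0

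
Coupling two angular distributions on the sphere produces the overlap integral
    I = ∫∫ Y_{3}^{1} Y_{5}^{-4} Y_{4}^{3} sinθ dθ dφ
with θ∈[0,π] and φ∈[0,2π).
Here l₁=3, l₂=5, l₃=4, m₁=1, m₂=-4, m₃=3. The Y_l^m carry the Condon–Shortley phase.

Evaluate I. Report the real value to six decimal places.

Checks pass: Σm=0; 12 even; l₃=4∈[2,8].
(2·3+1)(2·5+1)(2·4+1) = 693
Δ: 4! 2! 6! / 13! → 1/180180
sum: t=1:−1/576 t=2:+1/144 t=3:−1/576 = 1/288
3j²(3 5 4; 0 0 0) = Δ·Π!·Σ² = 20/1001  (sign +1)
sum: t=0:+1/5760 t=1:−1/4320 = -1/17280
3j²(3 5 4; 1 -4 3) = Δ·Π!·Σ² = 7/4290  (sign +1)
combine: 4πI² = 693·20/1001·7/4290 = 42/1859
take √, sign +1: I = 0.04240138

0.042401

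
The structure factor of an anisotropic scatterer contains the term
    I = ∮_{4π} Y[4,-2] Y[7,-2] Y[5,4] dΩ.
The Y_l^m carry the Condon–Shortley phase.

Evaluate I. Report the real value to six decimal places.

-0.139414

Checks pass: Σm=0; 16 even; l₃=5∈[3,11].
(2·4+1)(2·7+1)(2·5+1) = 1485
Δ: 6! 2! 8! / 17! → 1/6126120
sum: t=2:+1/69120 t=3:−1/20736 t=4:+1/69120 = -1/51840
3j²(4 7 5; 0 0 0) = Δ·Π!·Σ² = 280/21879  (sign +1)
sum: t=4:+1/483840 t=5:−1/4838400 = 1/537600
3j²(4 7 5; -2 -2 4) = Δ·Π!·Σ² = 2187/170170  (sign -1)
combine: 4πI² = 1485·280/21879·2187/170170 = 131220/537251
take √, sign -1: I = -0.13941403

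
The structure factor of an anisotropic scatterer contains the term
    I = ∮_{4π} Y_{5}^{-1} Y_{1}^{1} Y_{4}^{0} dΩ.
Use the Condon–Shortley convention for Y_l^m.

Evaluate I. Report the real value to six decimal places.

m-sum 0 ✓  L=10 even ✓  4≤4≤6 ✓
Π(2lᵢ+1) = 11×3×9 = 297
triangle coeff Δ(5,1,4) = 1/495
Σ_t [1,1]: t=1:−1/576 = -1/576
(3j)²=5/99 [(5 1 4; 0 0 0)], sign=-1
Σ_t [2,2]: t=2:+1/1152 = 1/1152
(3j)²=1/33 [(5 1 4; -1 1 0)], sign=+1
⇒ 4πI² = 5/11
I = (-1)√(5/11/(4π)) = -0.19018827

-0.190188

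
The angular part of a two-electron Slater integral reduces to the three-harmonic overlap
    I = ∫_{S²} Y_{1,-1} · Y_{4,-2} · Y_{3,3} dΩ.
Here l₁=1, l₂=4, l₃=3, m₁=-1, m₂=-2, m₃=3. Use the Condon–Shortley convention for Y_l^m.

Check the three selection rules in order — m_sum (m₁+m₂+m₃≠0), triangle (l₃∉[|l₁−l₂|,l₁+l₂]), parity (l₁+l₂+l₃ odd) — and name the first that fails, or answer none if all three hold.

Σmᵢ = 0  ✓
l₃∈[|l₁−l₂|,l₁+l₂]=[3,5], have l₃=3  ✓
Σlᵢ = 8 ⇒ even  ✓

none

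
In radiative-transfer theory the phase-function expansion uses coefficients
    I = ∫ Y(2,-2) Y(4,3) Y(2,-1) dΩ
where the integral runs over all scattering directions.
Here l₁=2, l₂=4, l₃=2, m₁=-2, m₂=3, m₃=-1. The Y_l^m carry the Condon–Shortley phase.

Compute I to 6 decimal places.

-0.238414

m-sum 0 ✓  L=8 even ✓  2≤2≤6 ✓
Π(2lᵢ+1) = 5×9×5 = 225
triangle coeff Δ(2,4,2) = 1/630
Σ_t [2,2]: t=2:+1/16 = 1/16
(3j)²=2/35 [(2 4 2; 0 0 0)], sign=+1
Σ_t [4,4]: t=4:+1/144 = 1/144
(3j)²=1/18 [(2 4 2; -2 3 -1)], sign=-1
⇒ 4πI² = 5/7
I = (-1)√(5/7/(4π)) = -0.23841361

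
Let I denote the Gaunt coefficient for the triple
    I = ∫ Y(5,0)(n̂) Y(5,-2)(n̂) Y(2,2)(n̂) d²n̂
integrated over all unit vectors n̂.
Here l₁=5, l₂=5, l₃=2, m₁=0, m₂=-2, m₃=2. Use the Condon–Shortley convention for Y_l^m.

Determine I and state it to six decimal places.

Rules hold: Σm=0, L=12 even, 0≤2≤10.
N = 11·11·5 = 605
Δ = 8!·2!·2!/13! = 1/38610
Racah Σ t=3..5: t=3:−1/2880 t=4:+1/576 t=5:−1/2880 = 1/960
⇒ 3j(5 5 2; 0 0 0)² = 10/429, sgn +1
Racah Σ t=3..3: t=3:−1/2880 = -1/2880
⇒ 3j(5 5 2; 0 -2 2)² = 14/429, sgn -1
4πI² = N·(3j₀)²·(3jₘ)² = 700/1521
I = -1·√(0.460224/4π) = -0.19137248

-0.191372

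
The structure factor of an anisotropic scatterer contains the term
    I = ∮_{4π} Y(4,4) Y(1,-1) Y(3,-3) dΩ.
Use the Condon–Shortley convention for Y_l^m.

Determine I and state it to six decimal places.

Checks pass: Σm=0; 8 even; l₃=3∈[3,5].
(2·4+1)(2·1+1)(2·3+1) = 189
Δ: 2! 6! 0! / 9! → 1/252
sum: t=1:−1/36 = -1/36
3j²(4 1 3; 0 0 0) = Δ·Π!·Σ² = 4/63  (sign +1)
sum: t=0:+1/1440 = 1/1440
3j²(4 1 3; 4 -1 -3) = Δ·Π!·Σ² = 1/9  (sign +1)
combine: 4πI² = 189·4/63·1/9 = 4/3
take √, sign +1: I = 0.32573501

0.325735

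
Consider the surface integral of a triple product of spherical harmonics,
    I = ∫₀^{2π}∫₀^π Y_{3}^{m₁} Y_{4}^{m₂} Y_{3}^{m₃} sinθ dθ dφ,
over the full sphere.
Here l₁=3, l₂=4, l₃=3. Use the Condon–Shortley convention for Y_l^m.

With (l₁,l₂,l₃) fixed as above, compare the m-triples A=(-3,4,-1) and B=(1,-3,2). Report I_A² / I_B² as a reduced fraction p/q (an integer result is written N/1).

l's match ⇒ only the (l;m) 3-j factors differ between A and B.
A: triangle coeff Δ(3,4,3) = 1/34650; Σ_t [4,4]: t=4:+1/1152 = 1/1152; (3j)²=1/33 [(3 4 3; -3 4 -1)], sign=+1
B: triangle coeff Δ(3,4,3) = 1/34650; Σ_t [0,1]: t=0:+1/288 t=1:−1/144 = -1/288; (3j)²=1/99 [(3 4 3; 1 -3 2)], sign=+1
I_A²/I_B² = (1/33)/(1/99) = 3/1

3/1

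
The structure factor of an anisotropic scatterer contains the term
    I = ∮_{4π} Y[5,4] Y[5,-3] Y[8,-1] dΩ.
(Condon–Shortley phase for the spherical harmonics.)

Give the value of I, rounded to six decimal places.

0.100827

m-sum 0 ✓  L=18 even ✓  0≤8≤10 ✓
Π(2lᵢ+1) = 11×11×17 = 2057
triangle coeff Δ(5,5,8) = 1/37413090
Σ_t [0,2]: t=0:+1/1036800 t=1:−1/331776 t=2:+1/1036800 = -1/921600
(3j)²=490/46189 [(5 5 8; 0 0 0)], sign=-1
Σ_t [0,1]: t=0:+1/14515200 t=1:−1/203212800 = 13/203212800
(3j)²=104/17765 [(5 5 8; 4 -3 -1)], sign=-1
⇒ 4πI² = 784/6137
I = (+1)√(784/6137/(4π)) = 0.10082658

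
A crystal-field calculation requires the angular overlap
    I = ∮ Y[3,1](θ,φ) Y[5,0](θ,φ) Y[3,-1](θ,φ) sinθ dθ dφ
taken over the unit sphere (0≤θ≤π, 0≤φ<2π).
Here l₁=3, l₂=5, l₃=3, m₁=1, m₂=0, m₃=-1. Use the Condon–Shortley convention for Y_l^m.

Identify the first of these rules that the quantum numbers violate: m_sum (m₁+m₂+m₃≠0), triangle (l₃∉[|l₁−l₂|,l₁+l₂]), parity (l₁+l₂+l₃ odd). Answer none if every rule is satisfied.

Σmᵢ = 0  ✓
l₃∈[|l₁−l₂|,l₁+l₂]=[2,8], have l₃=3  ✓
Σlᵢ = 11 ⇒ odd  ✗

parity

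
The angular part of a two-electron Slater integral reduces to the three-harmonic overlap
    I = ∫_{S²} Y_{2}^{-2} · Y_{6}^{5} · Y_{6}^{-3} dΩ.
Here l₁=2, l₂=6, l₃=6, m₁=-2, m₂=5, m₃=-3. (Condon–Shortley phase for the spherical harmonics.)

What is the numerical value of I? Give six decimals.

0.120286

Checks pass: Σm=0; 14 even; l₃=6∈[4,8].
(2·2+1)(2·6+1)(2·6+1) = 845
Δ: 2! 2! 10! / 15! → 1/90090
sum: t=0:+1/69120 t=1:−1/14400 t=2:+1/69120 = -7/172800
3j²(2 6 6; 0 0 0) = Δ·Π!·Σ² = 14/715  (sign -1)
sum: t=2:+1/1451520 = 1/1451520
3j²(2 6 6; -2 5 -3) = Δ·Π!·Σ² = 1/91  (sign -1)
combine: 4πI² = 845·14/715·1/91 = 2/11
take √, sign +1: I = 0.12028562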